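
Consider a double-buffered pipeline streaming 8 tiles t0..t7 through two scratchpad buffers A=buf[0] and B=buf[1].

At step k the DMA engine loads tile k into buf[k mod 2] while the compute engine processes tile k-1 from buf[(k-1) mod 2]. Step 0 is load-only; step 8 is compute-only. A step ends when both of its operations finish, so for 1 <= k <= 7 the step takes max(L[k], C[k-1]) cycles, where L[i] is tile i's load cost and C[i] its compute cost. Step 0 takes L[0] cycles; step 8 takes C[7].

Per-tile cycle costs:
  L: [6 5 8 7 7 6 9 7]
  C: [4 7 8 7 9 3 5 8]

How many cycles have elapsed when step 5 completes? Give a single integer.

[0] DMA t0→A (6c) ∥ CU idle ⇒ 6c, clock 6
[1] DMA t1→B (5c) ∥ CU A:t0 (4c) ⇒ 5c, clock 11
[2] DMA t2→A (8c) ∥ CU B:t1 (7c) ⇒ 8c, clock 19
[3] DMA t3→B (7c) ∥ CU A:t2 (8c) ⇒ 8c, clock 27
[4] DMA t4→A (7c) ∥ CU B:t3 (7c) ⇒ 7c, clock 34
[5] DMA t5→B (6c) ∥ CU A:t4 (9c) ⇒ 9c, clock 43
[6] DMA t6→A (9c) ∥ CU B:t5 (3c) ⇒ 9c, clock 52
[7] DMA t7→B (7c) ∥ CU A:t6 (5c) ⇒ 7c, clock 59
[8] DMA idle ∥ CU B:t7 (8c) ⇒ 8c, clock 67

end_cycle[5] = 43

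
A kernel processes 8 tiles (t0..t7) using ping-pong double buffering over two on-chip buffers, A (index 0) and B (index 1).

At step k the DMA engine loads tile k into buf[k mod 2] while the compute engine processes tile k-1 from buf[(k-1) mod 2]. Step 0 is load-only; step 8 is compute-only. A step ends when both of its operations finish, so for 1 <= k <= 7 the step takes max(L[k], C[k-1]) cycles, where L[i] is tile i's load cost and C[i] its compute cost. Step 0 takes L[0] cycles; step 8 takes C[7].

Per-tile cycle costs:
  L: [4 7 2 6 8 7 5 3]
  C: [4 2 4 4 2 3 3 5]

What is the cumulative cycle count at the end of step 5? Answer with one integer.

end_cycle[5] = 34

step 0: L[0]=4 → dur=4, Σ=4 | A=load:t0 B=idle [load-only]
step 1: L[1]=7 C[0]=4 → dur=7, Σ=11 | A=compute:t0 B=load:t1 [load-bound]
step 2: L[2]=2 C[1]=2 → dur=2, Σ=13 | A=load:t2 B=compute:t1 [tied]
step 3: L[3]=6 C[2]=4 → dur=6, Σ=19 | A=compute:t2 B=load:t3 [load-bound]
step 4: L[4]=8 C[3]=4 → dur=8, Σ=27 | A=load:t4 B=compute:t3 [load-bound]
step 5: L[5]=7 C[4]=2 → dur=7, Σ=34 | A=compute:t4 B=load:t5 [load-bound]
step 6: L[6]=5 C[5]=3 → dur=5, Σ=39 | A=load:t6 B=compute:t5 [load-bound]
step 7: L[7]=3 C[6]=3 → dur=3, Σ=42 | A=compute:t6 B=load:t7 [tied]
step 8: C[7]=5 → dur=5, Σ=47 | A=idle B=compute:t7 [compute-only]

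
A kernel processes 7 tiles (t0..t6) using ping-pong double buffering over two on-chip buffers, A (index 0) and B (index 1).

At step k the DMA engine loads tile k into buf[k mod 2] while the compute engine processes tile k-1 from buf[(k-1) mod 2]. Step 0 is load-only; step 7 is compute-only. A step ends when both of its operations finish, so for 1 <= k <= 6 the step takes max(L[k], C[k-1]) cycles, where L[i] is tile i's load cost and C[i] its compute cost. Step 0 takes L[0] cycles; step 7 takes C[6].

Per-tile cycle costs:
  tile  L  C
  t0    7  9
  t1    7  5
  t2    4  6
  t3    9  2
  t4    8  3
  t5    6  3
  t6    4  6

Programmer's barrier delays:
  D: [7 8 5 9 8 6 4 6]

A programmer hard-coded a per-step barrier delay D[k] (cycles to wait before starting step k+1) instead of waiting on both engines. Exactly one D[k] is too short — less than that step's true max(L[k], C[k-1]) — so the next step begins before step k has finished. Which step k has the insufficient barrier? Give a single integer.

[0] required=L[0]=7=7 vs D=7 ok
[1] required=max(L[1]=7,C[0]=9)=9 vs D=8 SHORT
[2] required=max(L[2]=4,C[1]=5)=5 vs D=5 ok
[3] required=max(L[3]=9,C[2]=6)=9 vs D=9 ok
[4] required=max(L[4]=8,C[3]=2)=8 vs D=8 ok
[5] required=max(L[5]=6,C[4]=3)=6 vs D=6 ok
[6] required=max(L[6]=4,C[5]=3)=4 vs D=4 ok
[7] required=C[6]=6=6 vs D=6 ok

hazard at step 1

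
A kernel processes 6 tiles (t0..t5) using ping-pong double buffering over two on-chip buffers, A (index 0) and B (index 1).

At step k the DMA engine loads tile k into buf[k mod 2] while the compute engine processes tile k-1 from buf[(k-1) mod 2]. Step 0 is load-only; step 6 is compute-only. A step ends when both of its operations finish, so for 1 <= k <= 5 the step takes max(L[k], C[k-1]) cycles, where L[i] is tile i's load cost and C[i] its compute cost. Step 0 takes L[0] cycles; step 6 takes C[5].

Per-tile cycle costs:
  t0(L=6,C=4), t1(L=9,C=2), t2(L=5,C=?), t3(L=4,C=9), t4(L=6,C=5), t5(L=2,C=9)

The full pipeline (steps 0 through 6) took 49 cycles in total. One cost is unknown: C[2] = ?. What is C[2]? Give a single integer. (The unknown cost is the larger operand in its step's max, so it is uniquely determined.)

C[2] = 6

step 0 = dur = L[0]=6 = 6
step 1 = dur = max(L[1]=9, C[0]=4) = 9
step 2 = dur = max(L[2]=5, C[1]=2) = 5
step 3 = dur = max(L[3]=4, C[2]=?) = C[2]  (unknown; binding)
step 4 = dur = max(L[4]=6, C[3]=9) = 9
step 5 = dur = max(L[5]=2, C[4]=5) = 5
step 6 = dur = C[5]=9 = 9
sum of known step durations = 43
dur[3] = total - known = 49 - 43 = 6
C[2] is the binding max in step 3, so C[2] = dur[3] = 6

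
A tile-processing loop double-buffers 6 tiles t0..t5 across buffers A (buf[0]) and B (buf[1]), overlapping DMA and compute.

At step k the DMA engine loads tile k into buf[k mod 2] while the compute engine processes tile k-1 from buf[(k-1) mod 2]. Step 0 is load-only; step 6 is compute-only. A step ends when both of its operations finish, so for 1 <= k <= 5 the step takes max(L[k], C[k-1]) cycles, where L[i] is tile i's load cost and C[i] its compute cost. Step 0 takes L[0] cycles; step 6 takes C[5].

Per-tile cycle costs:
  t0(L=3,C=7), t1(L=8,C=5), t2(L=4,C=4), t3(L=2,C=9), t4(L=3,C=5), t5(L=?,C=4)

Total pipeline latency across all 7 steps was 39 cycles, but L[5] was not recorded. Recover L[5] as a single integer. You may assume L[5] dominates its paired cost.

L[5] = 6

step 0 → dur = L[0]=3 = 3
step 1 → dur = max(L[1]=8, C[0]=7) = 8
step 2 → dur = max(L[2]=4, C[1]=5) = 5
step 3 → dur = max(L[3]=2, C[2]=4) = 4
step 4 → dur = max(L[4]=3, C[3]=9) = 9
step 5 → dur = max(L[5]=?, C[4]=5) = L[5]  (unknown; binding)
step 6 → dur = C[5]=4 = 4
sum of known step durations = 33
dur[5] = total - known = 39 - 33 = 6
L[5] is the binding max in step 5, so L[5] = dur[5] = 6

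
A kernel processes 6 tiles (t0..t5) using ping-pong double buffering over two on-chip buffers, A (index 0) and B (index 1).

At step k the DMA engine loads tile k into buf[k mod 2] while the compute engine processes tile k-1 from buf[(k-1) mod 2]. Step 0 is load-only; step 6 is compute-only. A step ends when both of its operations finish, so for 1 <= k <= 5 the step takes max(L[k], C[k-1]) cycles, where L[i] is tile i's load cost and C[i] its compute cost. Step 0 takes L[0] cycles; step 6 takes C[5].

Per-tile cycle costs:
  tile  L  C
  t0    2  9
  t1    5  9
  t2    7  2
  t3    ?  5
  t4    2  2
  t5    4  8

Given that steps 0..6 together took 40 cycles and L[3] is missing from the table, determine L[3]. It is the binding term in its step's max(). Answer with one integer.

step 0 = dur = L[0]=2 = 2
step 1 = dur = max(L[1]=5, C[0]=9) = 9
step 2 = dur = max(L[2]=7, C[1]=9) = 9
step 3 = dur = max(L[3]=?, C[2]=2) = L[3]  (unknown; binding)
step 4 = dur = max(L[4]=2, C[3]=5) = 5
step 5 = dur = max(L[5]=4, C[4]=2) = 4
step 6 = dur = C[5]=8 = 8
sum of known step durations = 37
dur[3] = total - known = 40 - 37 = 3
L[3] is the binding max in step 3, so L[3] = dur[3] = 3

L[3] = 3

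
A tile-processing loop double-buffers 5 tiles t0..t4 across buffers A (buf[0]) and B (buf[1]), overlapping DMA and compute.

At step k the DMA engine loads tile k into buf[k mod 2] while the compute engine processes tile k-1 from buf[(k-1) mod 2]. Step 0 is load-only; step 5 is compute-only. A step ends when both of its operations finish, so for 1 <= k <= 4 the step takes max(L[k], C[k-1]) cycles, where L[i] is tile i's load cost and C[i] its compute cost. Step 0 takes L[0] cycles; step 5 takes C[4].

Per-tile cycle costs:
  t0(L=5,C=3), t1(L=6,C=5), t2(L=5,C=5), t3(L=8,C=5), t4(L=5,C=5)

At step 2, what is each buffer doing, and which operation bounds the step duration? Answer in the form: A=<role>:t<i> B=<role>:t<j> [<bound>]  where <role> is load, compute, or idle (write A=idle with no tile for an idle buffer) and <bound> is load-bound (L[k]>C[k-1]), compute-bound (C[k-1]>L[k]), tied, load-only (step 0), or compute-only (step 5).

step 0: L[0]=5 → dur=5, Σ=5 | A=load:t0 B=idle [load-only]
step 1: L[1]=6 C[0]=3 → dur=6, Σ=11 | A=compute:t0 B=load:t1 [load-bound]
step 2: L[2]=5 C[1]=5 → dur=5, Σ=16 | A=load:t2 B=compute:t1 [tied]
step 3: L[3]=8 C[2]=5 → dur=8, Σ=24 | A=compute:t2 B=load:t3 [load-bound]
step 4: L[4]=5 C[3]=5 → dur=5, Σ=29 | A=load:t4 B=compute:t3 [tied]
step 5: C[4]=5 → dur=5, Σ=34 | A=compute:t4 B=idle [compute-only]

step 2: A=load:t2 B=compute:t1 [tied]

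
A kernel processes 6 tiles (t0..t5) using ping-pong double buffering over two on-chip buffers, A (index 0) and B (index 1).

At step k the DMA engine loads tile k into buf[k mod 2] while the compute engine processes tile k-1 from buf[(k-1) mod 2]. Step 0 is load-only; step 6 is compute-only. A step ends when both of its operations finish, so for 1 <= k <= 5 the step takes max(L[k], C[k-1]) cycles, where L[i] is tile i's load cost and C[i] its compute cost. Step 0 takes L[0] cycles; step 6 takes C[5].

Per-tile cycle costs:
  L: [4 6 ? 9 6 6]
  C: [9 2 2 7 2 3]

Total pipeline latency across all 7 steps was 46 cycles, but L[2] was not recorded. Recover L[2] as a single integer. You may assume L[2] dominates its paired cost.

step 0 → dur = L[0]=4 = 4
step 1 → dur = max(L[1]=6, C[0]=9) = 9
step 2 → dur = max(L[2]=?, C[1]=2) = L[2]  (unknown; binding)
step 3 → dur = max(L[3]=9, C[2]=2) = 9
step 4 → dur = max(L[4]=6, C[3]=7) = 7
step 5 → dur = max(L[5]=6, C[4]=2) = 6
step 6 → dur = C[5]=3 = 3
sum of known step durations = 38
dur[2] = total - known = 46 - 38 = 8
L[2] is the binding max in step 2, so L[2] = dur[2] = 8

L[2] = 8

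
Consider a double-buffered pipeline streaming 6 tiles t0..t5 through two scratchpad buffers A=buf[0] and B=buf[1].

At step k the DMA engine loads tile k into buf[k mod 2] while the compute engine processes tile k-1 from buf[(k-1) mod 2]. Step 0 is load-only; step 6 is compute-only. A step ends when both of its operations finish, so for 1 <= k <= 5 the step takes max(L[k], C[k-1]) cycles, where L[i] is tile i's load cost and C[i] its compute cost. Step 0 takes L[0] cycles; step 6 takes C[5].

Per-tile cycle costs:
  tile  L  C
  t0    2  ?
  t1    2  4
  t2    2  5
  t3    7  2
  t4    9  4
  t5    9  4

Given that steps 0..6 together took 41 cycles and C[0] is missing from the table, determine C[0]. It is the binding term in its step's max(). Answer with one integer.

step 0: dur = L[0]=2 = 2
step 1: dur = max(L[1]=2, C[0]=?) = C[0]  (unknown; binding)
step 2: dur = max(L[2]=2, C[1]=4) = 4
step 3: dur = max(L[3]=7, C[2]=5) = 7
step 4: dur = max(L[4]=9, C[3]=2) = 9
step 5: dur = max(L[5]=9, C[4]=4) = 9
step 6: dur = C[5]=4 = 4
sum of known step durations = 35
dur[1] = total - known = 41 - 35 = 6
C[0] is the binding max in step 1, so C[0] = dur[1] = 6

C[0] = 6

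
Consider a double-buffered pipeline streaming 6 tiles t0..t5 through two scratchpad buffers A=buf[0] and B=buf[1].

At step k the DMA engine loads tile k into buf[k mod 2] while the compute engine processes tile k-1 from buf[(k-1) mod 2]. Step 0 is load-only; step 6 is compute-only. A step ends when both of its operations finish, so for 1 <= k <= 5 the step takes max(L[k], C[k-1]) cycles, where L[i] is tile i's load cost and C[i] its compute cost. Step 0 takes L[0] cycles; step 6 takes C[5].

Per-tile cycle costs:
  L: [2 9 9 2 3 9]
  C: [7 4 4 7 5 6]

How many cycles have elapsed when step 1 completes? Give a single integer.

[0] DMA t0→A (2c) ∥ CU idle ⇒ 2c, clock 2
[1] DMA t1→B (9c) ∥ CU A:t0 (7c) ⇒ 9c, clock 11
[2] DMA t2→A (9c) ∥ CU B:t1 (4c) ⇒ 9c, clock 20
[3] DMA t3→B (2c) ∥ CU A:t2 (4c) ⇒ 4c, clock 24
[4] DMA t4→A (3c) ∥ CU B:t3 (7c) ⇒ 7c, clock 31
[5] DMA t5→B (9c) ∥ CU A:t4 (5c) ⇒ 9c, clock 40
[6] DMA idle ∥ CU B:t5 (6c) ⇒ 6c, clock 46

end_cycle[1] = 11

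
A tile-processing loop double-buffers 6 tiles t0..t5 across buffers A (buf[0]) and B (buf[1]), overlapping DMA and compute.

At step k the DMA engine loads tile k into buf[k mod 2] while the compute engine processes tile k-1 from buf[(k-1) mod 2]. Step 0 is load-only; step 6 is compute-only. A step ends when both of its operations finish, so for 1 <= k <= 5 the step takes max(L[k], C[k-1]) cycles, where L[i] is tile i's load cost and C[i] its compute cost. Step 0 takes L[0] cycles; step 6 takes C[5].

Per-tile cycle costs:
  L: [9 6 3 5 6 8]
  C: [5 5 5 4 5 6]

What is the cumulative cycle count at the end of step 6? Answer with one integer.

end_cycle[6] = 45

[0] DMA t0→A (9c) ∥ CU idle ⇒ 9c, clock 9
[1] DMA t1→B (6c) ∥ CU A:t0 (5c) ⇒ 6c, clock 15
[2] DMA t2→A (3c) ∥ CU B:t1 (5c) ⇒ 5c, clock 20
[3] DMA t3→B (5c) ∥ CU A:t2 (5c) ⇒ 5c, clock 25
[4] DMA t4→A (6c) ∥ CU B:t3 (4c) ⇒ 6c, clock 31
[5] DMA t5→B (8c) ∥ CU A:t4 (5c) ⇒ 8c, clock 39
[6] DMA idle ∥ CU B:t5 (6c) ⇒ 6c, clock 45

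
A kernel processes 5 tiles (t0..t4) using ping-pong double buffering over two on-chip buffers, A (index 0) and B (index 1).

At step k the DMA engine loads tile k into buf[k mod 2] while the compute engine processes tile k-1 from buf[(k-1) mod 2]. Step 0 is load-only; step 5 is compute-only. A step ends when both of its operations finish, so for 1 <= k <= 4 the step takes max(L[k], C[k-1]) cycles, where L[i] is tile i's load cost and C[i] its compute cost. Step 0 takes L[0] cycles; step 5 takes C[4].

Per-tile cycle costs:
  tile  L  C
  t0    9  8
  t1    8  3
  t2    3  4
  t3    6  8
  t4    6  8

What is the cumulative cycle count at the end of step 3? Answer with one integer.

  0. 9=9c; end=9; A:t0 B:-
  1. max(8,8)=8c; end=17; A:t0 B:t1
  2. max(3,3)=3c; end=20; A:t2 B:t1
  3. max(6,4)=6c; end=26; A:t2 B:t3
  4. max(6,8)=8c; end=34; A:t4 B:t3
  5. 8=8c; end=42; A:t4 B:t3

end_cycle[3] = 26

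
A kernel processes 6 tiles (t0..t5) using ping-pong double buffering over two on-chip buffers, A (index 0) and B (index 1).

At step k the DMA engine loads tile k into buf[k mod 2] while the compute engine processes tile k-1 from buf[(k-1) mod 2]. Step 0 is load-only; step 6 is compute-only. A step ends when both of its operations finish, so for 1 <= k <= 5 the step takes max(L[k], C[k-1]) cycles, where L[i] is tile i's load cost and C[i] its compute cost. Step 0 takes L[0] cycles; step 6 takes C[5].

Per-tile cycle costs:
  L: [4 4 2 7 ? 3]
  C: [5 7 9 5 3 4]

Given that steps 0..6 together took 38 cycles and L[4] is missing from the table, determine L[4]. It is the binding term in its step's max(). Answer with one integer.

L[4] = 6

step 0 = dur = L[0]=4 = 4
step 1 = dur = max(L[1]=4, C[0]=5) = 5
step 2 = dur = max(L[2]=2, C[1]=7) = 7
step 3 = dur = max(L[3]=7, C[2]=9) = 9
step 4 = dur = max(L[4]=?, C[3]=5) = L[4]  (unknown; binding)
step 5 = dur = max(L[5]=3, C[4]=3) = 3
step 6 = dur = C[5]=4 = 4
sum of known step durations = 32
dur[4] = total - known = 38 - 32 = 6
L[4] is the binding max in step 4, so L[4] = dur[4] = 6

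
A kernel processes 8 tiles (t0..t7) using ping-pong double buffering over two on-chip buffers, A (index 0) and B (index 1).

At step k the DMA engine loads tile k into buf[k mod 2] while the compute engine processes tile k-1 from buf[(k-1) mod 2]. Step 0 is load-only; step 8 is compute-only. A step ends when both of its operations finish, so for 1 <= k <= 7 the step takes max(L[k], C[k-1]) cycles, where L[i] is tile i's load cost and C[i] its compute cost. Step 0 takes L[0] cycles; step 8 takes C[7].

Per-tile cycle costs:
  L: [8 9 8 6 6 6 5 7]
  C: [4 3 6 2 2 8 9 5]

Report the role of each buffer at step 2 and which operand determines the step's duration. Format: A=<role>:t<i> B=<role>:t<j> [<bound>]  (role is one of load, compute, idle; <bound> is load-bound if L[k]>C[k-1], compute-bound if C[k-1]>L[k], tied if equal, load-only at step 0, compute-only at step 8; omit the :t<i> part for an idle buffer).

step 0: L[0]=8 → dur=8, Σ=8 | A=load:t0 B=idle [load-only]
step 1: L[1]=9 C[0]=4 → dur=9, Σ=17 | A=compute:t0 B=load:t1 [load-bound]
step 2: L[2]=8 C[1]=3 → dur=8, Σ=25 | A=load:t2 B=compute:t1 [load-bound]
step 3: L[3]=6 C[2]=6 → dur=6, Σ=31 | A=compute:t2 B=load:t3 [tied]
step 4: L[4]=6 C[3]=2 → dur=6, Σ=37 | A=load:t4 B=compute:t3 [load-bound]
step 5: L[5]=6 C[4]=2 → dur=6, Σ=43 | A=compute:t4 B=load:t5 [load-bound]
step 6: L[6]=5 C[5]=8 → dur=8, Σ=51 | A=load:t6 B=compute:t5 [compute-bound]
step 7: L[7]=7 C[6]=9 → dur=9, Σ=60 | A=compute:t6 B=load:t7 [compute-bound]
step 8: C[7]=5 → dur=5, Σ=65 | A=idle B=compute:t7 [compute-only]

step 2: A=load:t2 B=compute:t1 [load-bound]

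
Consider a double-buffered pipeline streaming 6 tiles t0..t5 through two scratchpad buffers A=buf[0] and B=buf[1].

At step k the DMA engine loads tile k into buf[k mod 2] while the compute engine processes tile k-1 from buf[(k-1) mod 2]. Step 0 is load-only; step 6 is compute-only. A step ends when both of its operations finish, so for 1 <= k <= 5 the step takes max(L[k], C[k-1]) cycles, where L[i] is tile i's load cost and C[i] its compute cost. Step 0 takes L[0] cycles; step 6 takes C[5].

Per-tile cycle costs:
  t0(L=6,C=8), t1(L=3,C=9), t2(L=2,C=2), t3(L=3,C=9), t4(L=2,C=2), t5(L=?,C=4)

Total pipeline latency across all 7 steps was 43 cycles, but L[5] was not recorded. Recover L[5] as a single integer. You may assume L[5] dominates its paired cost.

L[5] = 4

step 0: dur = L[0]=6 = 6
step 1: dur = max(L[1]=3, C[0]=8) = 8
step 2: dur = max(L[2]=2, C[1]=9) = 9
step 3: dur = max(L[3]=3, C[2]=2) = 3
step 4: dur = max(L[4]=2, C[3]=9) = 9
step 5: dur = max(L[5]=?, C[4]=2) = L[5]  (unknown; binding)
step 6: dur = C[5]=4 = 4
sum of known step durations = 39
dur[5] = total - known = 43 - 39 = 4
L[5] is the binding max in step 5, so L[5] = dur[5] = 4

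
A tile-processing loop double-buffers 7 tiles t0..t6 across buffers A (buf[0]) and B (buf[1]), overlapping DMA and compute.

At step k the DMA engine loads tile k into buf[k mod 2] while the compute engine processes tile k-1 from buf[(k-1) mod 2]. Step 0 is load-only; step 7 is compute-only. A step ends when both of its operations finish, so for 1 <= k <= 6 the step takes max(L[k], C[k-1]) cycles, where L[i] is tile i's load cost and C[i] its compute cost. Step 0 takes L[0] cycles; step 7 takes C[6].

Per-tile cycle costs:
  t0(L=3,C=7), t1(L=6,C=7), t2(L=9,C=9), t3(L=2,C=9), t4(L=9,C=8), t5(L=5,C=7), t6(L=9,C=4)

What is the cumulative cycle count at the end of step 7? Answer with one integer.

  0. 3=3c; end=3; A:t0 B:-
  1. max(6,7)=7c; end=10; A:t0 B:t1
  2. max(9,7)=9c; end=19; A:t2 B:t1
  3. max(2,9)=9c; end=28; A:t2 B:t3
  4. max(9,9)=9c; end=37; A:t4 B:t3
  5. max(5,8)=8c; end=45; A:t4 B:t5
  6. max(9,7)=9c; end=54; A:t6 B:t5
  7. 4=4c; end=58; A:t6 B:t5

end_cycle[7] = 58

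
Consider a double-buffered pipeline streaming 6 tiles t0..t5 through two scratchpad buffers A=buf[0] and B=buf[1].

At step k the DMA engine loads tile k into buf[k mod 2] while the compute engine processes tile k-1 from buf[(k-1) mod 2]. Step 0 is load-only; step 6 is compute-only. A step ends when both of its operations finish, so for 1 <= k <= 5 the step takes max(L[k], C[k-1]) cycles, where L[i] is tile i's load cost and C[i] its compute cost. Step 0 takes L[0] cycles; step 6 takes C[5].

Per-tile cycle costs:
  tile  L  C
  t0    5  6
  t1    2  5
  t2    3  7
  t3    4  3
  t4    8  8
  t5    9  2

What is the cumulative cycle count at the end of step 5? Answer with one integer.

end_cycle[5] = 40

  0. 5=5c; end=5; A:t0 B:-
  1. max(2,6)=6c; end=11; A:t0 B:t1
  2. max(3,5)=5c; end=16; A:t2 B:t1
  3. max(4,7)=7c; end=23; A:t2 B:t3
  4. max(8,3)=8c; end=31; A:t4 B:t3
  5. max(9,8)=9c; end=40; A:t4 B:t5
  6. 2=2c; end=42; A:t4 B:t5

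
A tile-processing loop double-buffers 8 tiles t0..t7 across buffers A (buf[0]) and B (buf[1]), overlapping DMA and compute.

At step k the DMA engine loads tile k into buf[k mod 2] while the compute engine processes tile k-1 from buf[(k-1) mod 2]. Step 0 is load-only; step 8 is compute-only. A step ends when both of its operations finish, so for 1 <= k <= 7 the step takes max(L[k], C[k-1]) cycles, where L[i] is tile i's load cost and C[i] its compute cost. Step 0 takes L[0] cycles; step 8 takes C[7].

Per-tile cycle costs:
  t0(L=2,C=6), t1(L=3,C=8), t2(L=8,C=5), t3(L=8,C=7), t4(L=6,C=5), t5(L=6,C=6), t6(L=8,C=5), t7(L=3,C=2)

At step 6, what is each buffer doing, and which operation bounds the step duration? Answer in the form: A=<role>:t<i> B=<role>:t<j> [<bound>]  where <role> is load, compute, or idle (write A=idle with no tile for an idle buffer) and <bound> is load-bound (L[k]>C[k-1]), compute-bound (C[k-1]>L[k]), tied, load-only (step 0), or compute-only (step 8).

step 0: L[0]=2 → dur=2, Σ=2 | A=load:t0 B=idle [load-only]
step 1: L[1]=3 C[0]=6 → dur=6, Σ=8 | A=compute:t0 B=load:t1 [compute-bound]
step 2: L[2]=8 C[1]=8 → dur=8, Σ=16 | A=load:t2 B=compute:t1 [tied]
step 3: L[3]=8 C[2]=5 → dur=8, Σ=24 | A=compute:t2 B=load:t3 [load-bound]
step 4: L[4]=6 C[3]=7 → dur=7, Σ=31 | A=load:t4 B=compute:t3 [compute-bound]
step 5: L[5]=6 C[4]=5 → dur=6, Σ=37 | A=compute:t4 B=load:t5 [load-bound]
step 6: L[6]=8 C[5]=6 → dur=8, Σ=45 | A=load:t6 B=compute:t5 [load-bound]
step 7: L[7]=3 C[6]=5 → dur=5, Σ=50 | A=compute:t6 B=load:t7 [compute-bound]
step 8: C[7]=2 → dur=2, Σ=52 | A=idle B=compute:t7 [compute-only]

step 6: A=load:t6 B=compute:t5 [load-bound]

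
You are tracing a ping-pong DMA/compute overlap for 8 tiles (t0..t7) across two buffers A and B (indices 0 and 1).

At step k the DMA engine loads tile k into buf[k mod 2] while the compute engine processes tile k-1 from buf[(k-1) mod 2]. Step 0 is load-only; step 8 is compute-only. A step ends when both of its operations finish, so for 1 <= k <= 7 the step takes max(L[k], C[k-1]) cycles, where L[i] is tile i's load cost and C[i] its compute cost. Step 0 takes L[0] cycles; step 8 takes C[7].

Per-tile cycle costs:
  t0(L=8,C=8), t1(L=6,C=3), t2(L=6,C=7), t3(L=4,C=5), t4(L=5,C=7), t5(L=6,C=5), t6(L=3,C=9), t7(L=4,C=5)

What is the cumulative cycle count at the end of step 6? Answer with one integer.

k=0 load=t0/8c comp=- wait=8 total=8
k=1 load=t1/6c comp=t0/8c wait=8 total=16
k=2 load=t2/6c comp=t1/3c wait=6 total=22
k=3 load=t3/4c comp=t2/7c wait=7 total=29
k=4 load=t4/5c comp=t3/5c wait=5 total=34
k=5 load=t5/6c comp=t4/7c wait=7 total=41
k=6 load=t6/3c comp=t5/5c wait=5 total=46
k=7 load=t7/4c comp=t6/9c wait=9 total=55
k=8 load=- comp=t7/5c wait=5 total=60

end_cycle[6] = 46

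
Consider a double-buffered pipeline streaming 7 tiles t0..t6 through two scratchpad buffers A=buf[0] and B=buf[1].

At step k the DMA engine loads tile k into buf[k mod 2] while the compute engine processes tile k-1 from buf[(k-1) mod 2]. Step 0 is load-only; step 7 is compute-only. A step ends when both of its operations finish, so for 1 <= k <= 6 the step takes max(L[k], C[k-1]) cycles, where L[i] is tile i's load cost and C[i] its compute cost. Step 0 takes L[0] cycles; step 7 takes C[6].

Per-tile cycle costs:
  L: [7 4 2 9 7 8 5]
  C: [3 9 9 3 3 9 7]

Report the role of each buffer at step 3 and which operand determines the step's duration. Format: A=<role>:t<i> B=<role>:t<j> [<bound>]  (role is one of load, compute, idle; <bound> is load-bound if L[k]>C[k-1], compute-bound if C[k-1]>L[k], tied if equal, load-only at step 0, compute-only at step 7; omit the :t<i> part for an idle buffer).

step 3: A=compute:t2 B=load:t3 [tied]

  0. 7=7c; end=7; A:t0 B:-
  1. max(4,3)=4c; end=11; A:t0 B:t1
  2. max(2,9)=9c; end=20; A:t2 B:t1
  3. max(9,9)=9c; end=29; A:t2 B:t3
  4. max(7,3)=7c; end=36; A:t4 B:t3
  5. max(8,3)=8c; end=44; A:t4 B:t5
  6. max(5,9)=9c; end=53; A:t6 B:t5
  7. 7=7c; end=60; A:t6 B:t5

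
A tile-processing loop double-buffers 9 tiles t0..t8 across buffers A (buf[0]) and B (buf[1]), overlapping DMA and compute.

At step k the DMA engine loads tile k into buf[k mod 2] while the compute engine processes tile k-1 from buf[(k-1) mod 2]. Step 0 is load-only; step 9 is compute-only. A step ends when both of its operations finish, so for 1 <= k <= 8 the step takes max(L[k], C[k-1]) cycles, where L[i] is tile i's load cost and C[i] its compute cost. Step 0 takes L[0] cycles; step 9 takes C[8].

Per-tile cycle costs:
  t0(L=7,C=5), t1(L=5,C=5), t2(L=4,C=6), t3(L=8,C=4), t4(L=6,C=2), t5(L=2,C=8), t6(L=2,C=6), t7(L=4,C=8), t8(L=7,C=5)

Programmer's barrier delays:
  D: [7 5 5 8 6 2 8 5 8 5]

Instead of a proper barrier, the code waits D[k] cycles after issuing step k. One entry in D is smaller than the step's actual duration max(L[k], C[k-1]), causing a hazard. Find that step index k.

k=0 barrier L[0]=7→7c, D[0]=7 ok
k=1 barrier max(L[1]=5,C[0]=5)→5c, D[1]=5 ok
k=2 barrier max(L[2]=4,C[1]=5)→5c, D[2]=5 ok
k=3 barrier max(L[3]=8,C[2]=6)→8c, D[3]=8 ok
k=4 barrier max(L[4]=6,C[3]=4)→6c, D[4]=6 ok
k=5 barrier max(L[5]=2,C[4]=2)→2c, D[5]=2 ok
k=6 barrier max(L[6]=2,C[5]=8)→8c, D[6]=8 ok
k=7 barrier max(L[7]=4,C[6]=6)→6c, D[7]=5 SHORT
k=8 barrier max(L[8]=7,C[7]=8)→8c, D[8]=8 ok
k=9 barrier C[8]=5→5c, D[9]=5 ok

hazard at step 7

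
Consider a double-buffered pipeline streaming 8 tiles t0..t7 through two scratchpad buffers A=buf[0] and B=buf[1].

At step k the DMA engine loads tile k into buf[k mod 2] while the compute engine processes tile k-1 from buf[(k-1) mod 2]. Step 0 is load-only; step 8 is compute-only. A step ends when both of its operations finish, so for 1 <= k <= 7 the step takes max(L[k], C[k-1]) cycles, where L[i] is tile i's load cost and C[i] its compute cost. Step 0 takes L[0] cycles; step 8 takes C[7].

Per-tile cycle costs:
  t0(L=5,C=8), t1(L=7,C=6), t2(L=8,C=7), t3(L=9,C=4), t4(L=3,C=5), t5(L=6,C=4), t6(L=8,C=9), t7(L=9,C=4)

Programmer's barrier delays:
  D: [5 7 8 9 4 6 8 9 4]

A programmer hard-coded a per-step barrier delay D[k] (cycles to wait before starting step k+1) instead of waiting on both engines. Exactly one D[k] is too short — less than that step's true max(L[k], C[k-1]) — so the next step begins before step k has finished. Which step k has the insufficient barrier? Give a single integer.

k=0 barrier L[0]=5→5c, D[0]=5 ok
k=1 barrier max(L[1]=7,C[0]=8)→8c, D[1]=7 SHORT
k=2 barrier max(L[2]=8,C[1]=6)→8c, D[2]=8 ok
k=3 barrier max(L[3]=9,C[2]=7)→9c, D[3]=9 ok
k=4 barrier max(L[4]=3,C[3]=4)→4c, D[4]=4 ok
k=5 barrier max(L[5]=6,C[4]=5)→6c, D[5]=6 ok
k=6 barrier max(L[6]=8,C[5]=4)→8c, D[6]=8 ok
k=7 barrier max(L[7]=9,C[6]=9)→9c, D[7]=9 ok
k=8 barrier C[7]=4→4c, D[8]=4 ok

hazard at step 1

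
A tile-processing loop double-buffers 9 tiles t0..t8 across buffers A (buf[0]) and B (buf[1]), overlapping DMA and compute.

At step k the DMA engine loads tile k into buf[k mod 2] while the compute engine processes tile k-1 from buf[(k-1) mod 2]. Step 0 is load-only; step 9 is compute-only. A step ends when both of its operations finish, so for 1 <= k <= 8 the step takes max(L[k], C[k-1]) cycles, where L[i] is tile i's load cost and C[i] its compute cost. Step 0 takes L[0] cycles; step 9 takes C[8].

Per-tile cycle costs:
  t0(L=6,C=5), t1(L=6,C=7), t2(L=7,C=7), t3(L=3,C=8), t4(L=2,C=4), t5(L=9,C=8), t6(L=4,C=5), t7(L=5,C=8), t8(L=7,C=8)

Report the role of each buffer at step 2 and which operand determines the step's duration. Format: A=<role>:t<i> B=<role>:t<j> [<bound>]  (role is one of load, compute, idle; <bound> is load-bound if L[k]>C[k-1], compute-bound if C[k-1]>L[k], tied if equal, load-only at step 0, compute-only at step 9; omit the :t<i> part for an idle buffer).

k=0 load=t0/6c comp=- wait=6 total=6
k=1 load=t1/6c comp=t0/5c wait=6 total=12
k=2 load=t2/7c comp=t1/7c wait=7 total=19
k=3 load=t3/3c comp=t2/7c wait=7 total=26
k=4 load=t4/2c comp=t3/8c wait=8 total=34
k=5 load=t5/9c comp=t4/4c wait=9 total=43
k=6 load=t6/4c comp=t5/8c wait=8 total=51
k=7 load=t7/5c comp=t6/5c wait=5 total=56
k=8 load=t8/7c comp=t7/8c wait=8 total=64
k=9 load=- comp=t8/8c wait=8 total=72

step 2: A=load:t2 B=compute:t1 [tied]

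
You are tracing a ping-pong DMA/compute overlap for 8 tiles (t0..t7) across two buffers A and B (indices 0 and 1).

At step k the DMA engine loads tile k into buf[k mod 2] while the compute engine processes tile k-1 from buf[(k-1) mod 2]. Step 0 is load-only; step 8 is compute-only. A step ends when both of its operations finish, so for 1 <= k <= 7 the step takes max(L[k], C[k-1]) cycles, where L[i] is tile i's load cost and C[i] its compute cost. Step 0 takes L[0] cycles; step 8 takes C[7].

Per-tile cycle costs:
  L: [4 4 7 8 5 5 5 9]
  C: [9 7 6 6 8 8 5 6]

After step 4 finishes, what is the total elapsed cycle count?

end_cycle[4] = 34

k=0 load=t0/4c comp=- wait=4 total=4
k=1 load=t1/4c comp=t0/9c wait=9 total=13
k=2 load=t2/7c comp=t1/7c wait=7 total=20
k=3 load=t3/8c comp=t2/6c wait=8 total=28
k=4 load=t4/5c comp=t3/6c wait=6 total=34
k=5 load=t5/5c comp=t4/8c wait=8 total=42
k=6 load=t6/5c comp=t5/8c wait=8 total=50
k=7 load=t7/9c comp=t6/5c wait=9 total=59
k=8 load=- comp=t7/6c wait=6 total=65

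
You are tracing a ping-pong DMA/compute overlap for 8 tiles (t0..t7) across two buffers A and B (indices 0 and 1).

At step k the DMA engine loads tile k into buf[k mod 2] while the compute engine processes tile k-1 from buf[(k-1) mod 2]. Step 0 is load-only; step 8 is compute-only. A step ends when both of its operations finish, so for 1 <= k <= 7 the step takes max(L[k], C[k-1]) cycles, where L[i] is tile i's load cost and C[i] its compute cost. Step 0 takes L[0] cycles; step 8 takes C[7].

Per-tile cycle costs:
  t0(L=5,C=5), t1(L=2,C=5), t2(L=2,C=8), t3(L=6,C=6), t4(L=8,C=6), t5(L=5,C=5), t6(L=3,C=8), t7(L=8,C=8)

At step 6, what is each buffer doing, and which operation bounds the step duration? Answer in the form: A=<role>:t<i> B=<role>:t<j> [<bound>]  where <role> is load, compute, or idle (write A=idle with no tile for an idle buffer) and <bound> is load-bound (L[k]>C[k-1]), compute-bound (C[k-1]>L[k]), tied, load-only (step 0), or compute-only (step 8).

step 6: A=load:t6 B=compute:t5 [compute-bound]

k=0 load=t0/5c comp=- wait=5 total=5
k=1 load=t1/2c comp=t0/5c wait=5 total=10
k=2 load=t2/2c comp=t1/5c wait=5 total=15
k=3 load=t3/6c comp=t2/8c wait=8 total=23
k=4 load=t4/8c comp=t3/6c wait=8 total=31
k=5 load=t5/5c comp=t4/6c wait=6 total=37
k=6 load=t6/3c comp=t5/5c wait=5 total=42
k=7 load=t7/8c comp=t6/8c wait=8 total=50
k=8 load=- comp=t7/8c wait=8 total=58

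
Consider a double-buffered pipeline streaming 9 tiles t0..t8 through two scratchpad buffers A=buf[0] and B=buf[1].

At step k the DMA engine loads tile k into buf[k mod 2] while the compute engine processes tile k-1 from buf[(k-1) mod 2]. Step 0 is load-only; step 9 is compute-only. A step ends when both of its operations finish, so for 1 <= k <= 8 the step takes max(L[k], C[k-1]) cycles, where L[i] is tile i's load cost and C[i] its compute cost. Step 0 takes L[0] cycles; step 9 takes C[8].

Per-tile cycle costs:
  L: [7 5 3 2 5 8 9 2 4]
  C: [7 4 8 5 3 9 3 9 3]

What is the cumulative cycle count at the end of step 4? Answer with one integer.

[0] DMA t0→A (7c) ∥ CU idle ⇒ 7c, clock 7
[1] DMA t1→B (5c) ∥ CU A:t0 (7c) ⇒ 7c, clock 14
[2] DMA t2→A (3c) ∥ CU B:t1 (4c) ⇒ 4c, clock 18
[3] DMA t3→B (2c) ∥ CU A:t2 (8c) ⇒ 8c, clock 26
[4] DMA t4→A (5c) ∥ CU B:t3 (5c) ⇒ 5c, clock 31
[5] DMA t5→B (8c) ∥ CU A:t4 (3c) ⇒ 8c, clock 39
[6] DMA t6→A (9c) ∥ CU B:t5 (9c) ⇒ 9c, clock 48
[7] DMA t7→B (2c) ∥ CU A:t6 (3c) ⇒ 3c, clock 51
[8] DMA t8→A (4c) ∥ CU B:t7 (9c) ⇒ 9c, clock 60
[9] DMA idle ∥ CU A:t8 (3c) ⇒ 3c, clock 63

end_cycle[4] = 31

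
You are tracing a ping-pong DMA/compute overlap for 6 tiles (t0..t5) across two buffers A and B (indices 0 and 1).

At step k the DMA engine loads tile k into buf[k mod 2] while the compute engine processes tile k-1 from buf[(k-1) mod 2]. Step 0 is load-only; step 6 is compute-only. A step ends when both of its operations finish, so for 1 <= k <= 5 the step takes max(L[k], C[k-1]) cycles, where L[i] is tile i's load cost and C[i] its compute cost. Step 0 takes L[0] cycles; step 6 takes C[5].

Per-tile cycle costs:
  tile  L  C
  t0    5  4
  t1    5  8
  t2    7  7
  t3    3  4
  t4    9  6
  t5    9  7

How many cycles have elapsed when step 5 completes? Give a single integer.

  0. 5=5c; end=5; A:t0 B:-
  1. max(5,4)=5c; end=10; A:t0 B:t1
  2. max(7,8)=8c; end=18; A:t2 B:t1
  3. max(3,7)=7c; end=25; A:t2 B:t3
  4. max(9,4)=9c; end=34; A:t4 B:t3
  5. max(9,6)=9c; end=43; A:t4 B:t5
  6. 7=7c; end=50; A:t4 B:t5

end_cycle[5] = 43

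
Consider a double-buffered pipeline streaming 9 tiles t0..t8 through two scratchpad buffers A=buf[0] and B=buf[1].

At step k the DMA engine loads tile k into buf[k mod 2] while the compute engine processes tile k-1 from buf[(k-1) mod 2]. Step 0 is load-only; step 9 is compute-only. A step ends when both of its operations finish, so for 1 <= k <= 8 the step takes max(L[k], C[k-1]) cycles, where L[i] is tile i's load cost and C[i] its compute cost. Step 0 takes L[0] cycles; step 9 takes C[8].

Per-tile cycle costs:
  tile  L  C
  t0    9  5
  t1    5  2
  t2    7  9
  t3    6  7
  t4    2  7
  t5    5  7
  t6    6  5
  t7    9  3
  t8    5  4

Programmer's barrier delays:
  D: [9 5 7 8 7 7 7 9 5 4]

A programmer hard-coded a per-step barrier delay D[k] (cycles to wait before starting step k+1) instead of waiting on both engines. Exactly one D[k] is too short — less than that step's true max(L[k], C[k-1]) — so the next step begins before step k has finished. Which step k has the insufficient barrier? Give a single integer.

[0] required=L[0]=9=9 vs D=9 ok
[1] required=max(L[1]=5,C[0]=5)=5 vs D=5 ok
[2] required=max(L[2]=7,C[1]=2)=7 vs D=7 ok
[3] required=max(L[3]=6,C[2]=9)=9 vs D=8 SHORT
[4] required=max(L[4]=2,C[3]=7)=7 vs D=7 ok
[5] required=max(L[5]=5,C[4]=7)=7 vs D=7 ok
[6] required=max(L[6]=6,C[5]=7)=7 vs D=7 ok
[7] required=max(L[7]=9,C[6]=5)=9 vs D=9 ok
[8] required=max(L[8]=5,C[7]=3)=5 vs D=5 ok
[9] required=C[8]=4=4 vs D=4 ok

hazard at step 3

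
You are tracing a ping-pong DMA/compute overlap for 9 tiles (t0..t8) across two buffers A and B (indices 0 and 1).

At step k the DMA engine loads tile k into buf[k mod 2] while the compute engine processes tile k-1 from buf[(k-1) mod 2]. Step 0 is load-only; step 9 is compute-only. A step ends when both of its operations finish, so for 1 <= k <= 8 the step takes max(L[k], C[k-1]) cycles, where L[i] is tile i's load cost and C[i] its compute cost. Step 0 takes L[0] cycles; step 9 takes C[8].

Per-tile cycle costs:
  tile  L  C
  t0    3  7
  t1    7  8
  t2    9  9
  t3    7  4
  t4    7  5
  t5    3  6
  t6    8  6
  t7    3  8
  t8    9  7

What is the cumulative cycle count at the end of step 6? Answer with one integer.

step 0: L[0]=3 → dur=3, Σ=3 | A=load:t0 B=idle [load-only]
step 1: L[1]=7 C[0]=7 → dur=7, Σ=10 | A=compute:t0 B=load:t1 [tied]
step 2: L[2]=9 C[1]=8 → dur=9, Σ=19 | A=load:t2 B=compute:t1 [load-bound]
step 3: L[3]=7 C[2]=9 → dur=9, Σ=28 | A=compute:t2 B=load:t3 [compute-bound]
step 4: L[4]=7 C[3]=4 → dur=7, Σ=35 | A=load:t4 B=compute:t3 [load-bound]
step 5: L[5]=3 C[4]=5 → dur=5, Σ=40 | A=compute:t4 B=load:t5 [compute-bound]
step 6: L[6]=8 C[5]=6 → dur=8, Σ=48 | A=load:t6 B=compute:t5 [load-bound]
step 7: L[7]=3 C[6]=6 → dur=6, Σ=54 | A=compute:t6 B=load:t7 [compute-bound]
step 8: L[8]=9 C[7]=8 → dur=9, Σ=63 | A=load:t8 B=compute:t7 [load-bound]
step 9: C[8]=7 → dur=7, Σ=70 | A=compute:t8 B=idle [compute-only]

end_cycle[6] = 48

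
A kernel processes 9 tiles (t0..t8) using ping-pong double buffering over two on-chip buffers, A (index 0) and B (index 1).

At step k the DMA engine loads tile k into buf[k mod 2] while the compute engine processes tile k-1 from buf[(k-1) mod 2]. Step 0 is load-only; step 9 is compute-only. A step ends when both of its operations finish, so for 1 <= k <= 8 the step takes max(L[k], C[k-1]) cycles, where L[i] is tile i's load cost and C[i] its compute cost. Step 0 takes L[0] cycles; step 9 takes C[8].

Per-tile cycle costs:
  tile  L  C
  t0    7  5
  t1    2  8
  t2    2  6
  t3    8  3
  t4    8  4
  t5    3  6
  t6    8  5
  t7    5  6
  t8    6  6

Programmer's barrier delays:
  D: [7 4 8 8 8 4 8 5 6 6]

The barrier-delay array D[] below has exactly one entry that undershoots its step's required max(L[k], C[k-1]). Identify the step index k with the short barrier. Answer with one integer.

hazard at step 1

step 0: need L[0]=7 = 7; D[0]=7 ok
step 1: need max(L[1]=2,C[0]=5) = 5; D[1]=4 SHORT
step 2: need max(L[2]=2,C[1]=8) = 8; D[2]=8 ok
step 3: need max(L[3]=8,C[2]=6) = 8; D[3]=8 ok
step 4: need max(L[4]=8,C[3]=3) = 8; D[4]=8 ok
step 5: need max(L[5]=3,C[4]=4) = 4; D[5]=4 ok
step 6: need max(L[6]=8,C[5]=6) = 8; D[6]=8 ok
step 7: need max(L[7]=5,C[6]=5) = 5; D[7]=5 ok
step 8: need max(L[8]=6,C[7]=6) = 6; D[8]=6 ok
step 9: need C[8]=6 = 6; D[9]=6 ok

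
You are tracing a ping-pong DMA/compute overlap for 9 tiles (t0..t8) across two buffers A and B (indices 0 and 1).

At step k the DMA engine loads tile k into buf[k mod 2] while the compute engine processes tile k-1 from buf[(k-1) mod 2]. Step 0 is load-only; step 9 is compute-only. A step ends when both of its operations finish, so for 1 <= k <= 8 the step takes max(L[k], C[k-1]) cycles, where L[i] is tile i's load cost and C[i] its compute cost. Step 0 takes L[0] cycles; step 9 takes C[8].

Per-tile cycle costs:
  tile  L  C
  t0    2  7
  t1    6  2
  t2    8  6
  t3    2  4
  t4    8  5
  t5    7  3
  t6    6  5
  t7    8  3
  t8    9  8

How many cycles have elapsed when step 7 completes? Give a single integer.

end_cycle[7] = 52

k=0 load=t0/2c comp=- wait=2 total=2
k=1 load=t1/6c comp=t0/7c wait=7 total=9
k=2 load=t2/8c comp=t1/2c wait=8 total=17
k=3 load=t3/2c comp=t2/6c wait=6 total=23
k=4 load=t4/8c comp=t3/4c wait=8 total=31
k=5 load=t5/7c comp=t4/5c wait=7 total=38
k=6 load=t6/6c comp=t5/3c wait=6 total=44
k=7 load=t7/8c comp=t6/5c wait=8 total=52
k=8 load=t8/9c comp=t7/3c wait=9 total=61
k=9 load=- comp=t8/8c wait=8 total=69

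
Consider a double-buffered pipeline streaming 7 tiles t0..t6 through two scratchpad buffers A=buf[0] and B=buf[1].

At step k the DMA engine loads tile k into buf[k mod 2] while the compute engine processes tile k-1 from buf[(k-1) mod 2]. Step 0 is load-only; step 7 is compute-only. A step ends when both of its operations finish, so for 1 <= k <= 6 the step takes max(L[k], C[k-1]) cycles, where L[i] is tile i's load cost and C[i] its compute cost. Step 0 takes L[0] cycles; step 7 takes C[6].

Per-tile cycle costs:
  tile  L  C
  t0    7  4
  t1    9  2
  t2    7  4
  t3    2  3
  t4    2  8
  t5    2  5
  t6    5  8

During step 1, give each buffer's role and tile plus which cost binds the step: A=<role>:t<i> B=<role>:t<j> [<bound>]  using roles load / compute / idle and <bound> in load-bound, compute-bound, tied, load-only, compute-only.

step 1: A=compute:t0 B=load:t1 [load-bound]

[0] DMA t0→A (7c) ∥ CU idle ⇒ 7c, clock 7
[1] DMA t1→B (9c) ∥ CU A:t0 (4c) ⇒ 9c, clock 16
[2] DMA t2→A (7c) ∥ CU B:t1 (2c) ⇒ 7c, clock 23
[3] DMA t3→B (2c) ∥ CU A:t2 (4c) ⇒ 4c, clock 27
[4] DMA t4→A (2c) ∥ CU B:t3 (3c) ⇒ 3c, clock 30
[5] DMA t5→B (2c) ∥ CU A:t4 (8c) ⇒ 8c, clock 38
[6] DMA t6→A (5c) ∥ CU B:t5 (5c) ⇒ 5c, clock 43
[7] DMA idle ∥ CU A:t6 (8c) ⇒ 8c, clock 51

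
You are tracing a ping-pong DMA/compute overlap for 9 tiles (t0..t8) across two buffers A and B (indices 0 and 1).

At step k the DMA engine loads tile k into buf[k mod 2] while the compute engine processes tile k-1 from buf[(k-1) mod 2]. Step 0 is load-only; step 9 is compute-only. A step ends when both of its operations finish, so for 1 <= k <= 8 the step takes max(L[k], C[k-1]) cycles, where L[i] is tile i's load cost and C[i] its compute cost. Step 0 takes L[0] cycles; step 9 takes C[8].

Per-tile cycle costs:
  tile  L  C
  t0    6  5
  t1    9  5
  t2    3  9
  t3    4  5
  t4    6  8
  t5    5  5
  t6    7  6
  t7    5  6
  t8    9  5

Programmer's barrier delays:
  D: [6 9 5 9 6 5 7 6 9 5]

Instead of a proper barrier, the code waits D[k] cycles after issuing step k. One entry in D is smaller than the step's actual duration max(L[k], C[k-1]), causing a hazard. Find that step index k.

[0] required=L[0]=6=6 vs D=6 ok
[1] required=max(L[1]=9,C[0]=5)=9 vs D=9 ok
[2] required=max(L[2]=3,C[1]=5)=5 vs D=5 ok
[3] required=max(L[3]=4,C[2]=9)=9 vs D=9 ok
[4] required=max(L[4]=6,C[3]=5)=6 vs D=6 ok
[5] required=max(L[5]=5,C[4]=8)=8 vs D=5 SHORT
[6] required=max(L[6]=7,C[5]=5)=7 vs D=7 ok
[7] required=max(L[7]=5,C[6]=6)=6 vs D=6 ok
[8] required=max(L[8]=9,C[7]=6)=9 vs D=9 ok
[9] required=C[8]=5=5 vs D=5 ok

hazard at step 5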